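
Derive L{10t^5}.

L{t^n} = n!/s^(n+1). So L{10t^5} = 10·5!/s^6 = 1200/s^6

Final answer: 1200/s^6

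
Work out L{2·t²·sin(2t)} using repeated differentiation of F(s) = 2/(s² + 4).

F(s) = 2/(s² + 4). F'(s) = -4s/(s² + 4)². F''(s) = -4(4 - 3s²)/(s² + 4)³ = (12s² - 16)/(s² + 4)³. So L{t²·sin(2t)} = (-1)² F''(s) = (12s² - 16)/(s² + 4)³. Then L{2·t²·sin(2t)} = 2·(12s² - 16)/(s² + 4)³ = (24s² - 32)/(s² + 4)³

Final answer: (24s² - 32)/(s² + 4)³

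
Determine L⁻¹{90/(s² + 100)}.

This is the form c·a/(s² + a²) with a = 10, c = 9. L⁻¹ = 9·sin(10t)

Final answer: 9·sin(10t)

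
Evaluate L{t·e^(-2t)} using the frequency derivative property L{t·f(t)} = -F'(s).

L{e^(-2t)} = 1/(s+2). By frequency derivative: L{t·e^(-2t)} = -d/ds[1/(s+2)] = -(-1)/(s+2)² = 1/(s+2)²

Final answer: 1/(s+2)²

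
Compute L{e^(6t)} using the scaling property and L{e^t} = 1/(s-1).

Using L{f(at)} = (1/a)F(s/a) with a=6 and f(t) = e^t: L{e^(6t)} = (1/6) · 1/((s/6)-1) = (1/6) · 6/(s-6) = 1/(s-6)

Final answer: 1/(s-6)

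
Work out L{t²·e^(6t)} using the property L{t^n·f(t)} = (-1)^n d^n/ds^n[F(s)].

L{e^(6t)} = 1/(s-6). d/ds[1/(s-6)] = -1/(s-6)². d²/ds²[1/(s-6)] = 2/(s-6)³. So L{t²·e^(6t)} = (-1)² · 2/(s-6)³ = 2/(s-6)³

Final answer: 2/(s-6)³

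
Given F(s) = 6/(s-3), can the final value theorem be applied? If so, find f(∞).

sF(s) = 6s/(s-3) has a pole at s = 3 in the right half-plane. Theorem does NOT apply (unstable system; f(t) = 6·e^(3t) grows without bound).

Final answer: Not applicable (unstable)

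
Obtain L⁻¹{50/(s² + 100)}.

This is the form c·a/(s² + a²) with a = 10, c = 5. L⁻¹ = 5·sin(10t)

Final answer: 5·sin(10t)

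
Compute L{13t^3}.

L{t^n} = n!/s^(n+1). So L{13t^3} = 13·3!/s^4 = 78/s^4

Final answer: 78/s^4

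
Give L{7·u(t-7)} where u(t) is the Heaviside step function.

L{u(t-a)} = e^(-as)/s. Here a=7, so L{u(t-7)} = e^(-7s)/s, and L{7·u(t-7)} = 7·e^(-7s)/s

Final answer: 7·e^(-7s)/s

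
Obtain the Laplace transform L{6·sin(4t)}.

L{sin(ωt)} = ω/(s² + ω²), so L{sin(4t)} = 4/(s² + 16). Then L{6·sin(4t)} = 6·4/(s² + 16) = 24/(s² + 16)

Final answer: 24/(s² + 16)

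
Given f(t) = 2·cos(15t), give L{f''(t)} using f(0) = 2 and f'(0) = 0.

F(s) = 2s/(s² + 225). L{f''(t)} = s²F(s) - sf(0) - f'(0) = 2s³/(s² + 225) - 2s = (2s³ - 2s(s² + 225))/(s² + 225) = -450s/(s² + 225)

Final answer: -450s/(s² + 225)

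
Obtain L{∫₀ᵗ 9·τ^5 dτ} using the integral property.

L{∫₀ᵗ f(τ)dτ} = F(s)/s with f(t) = 9t^5. F(s) = 1080/s^6, so L{∫₀ᵗ 9·τ^5 dτ} = (1080/s^6)/s = 1080/s^7. (Check: ∫₀ᵗ 9·τ^5 dτ = 9t^6/6.)

Final answer: 1080/s^7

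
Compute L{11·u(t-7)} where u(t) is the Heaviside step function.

L{u(t-a)} = e^(-as)/s. Here a=7, so L{u(t-7)} = e^(-7s)/s, and L{11·u(t-7)} = 11·e^(-7s)/s

Final answer: 11·e^(-7s)/s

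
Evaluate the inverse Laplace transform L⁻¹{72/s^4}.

L⁻¹{n!/s^(n+1)} = t^n with n=3. So L⁻¹{6/s^4} = t^3, and L⁻¹{72/s^4} = (72/6)·t^3 = 12·t^3

Final answer: 12·t^3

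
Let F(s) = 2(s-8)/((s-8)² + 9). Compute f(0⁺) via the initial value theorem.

f(0⁺) = lim_{s→∞} sF(s) = lim_{s→∞} 2s(s-8)/((s-8)² + 9) = 2

Final answer: 2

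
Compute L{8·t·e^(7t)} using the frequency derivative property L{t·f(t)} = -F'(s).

L{e^(7t)} = 1/(s-7). By frequency derivative: L{t·e^(7t)} = -d/ds[1/(s-7)] = -(-1)/(s-7)² = 1/(s-7)². Then L{8·t·e^(7t)} = 8·1/(s-7)² = 8/(s-7)²

Final answer: 8/(s-7)²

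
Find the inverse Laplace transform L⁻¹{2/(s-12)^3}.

L⁻¹{n!/(s-a)^(n+1)} = t^n·e^(at), so L⁻¹{2/(s-12)^3} = t^2·e^(12t)

Final answer: t^2·e^(12t)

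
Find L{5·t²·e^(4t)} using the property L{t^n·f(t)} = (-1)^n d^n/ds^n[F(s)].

L{e^(4t)} = 1/(s-4). d/ds[1/(s-4)] = -1/(s-4)². d²/ds²[1/(s-4)] = 2/(s-4)³. So L{t²·e^(4t)} = (-1)² · 2/(s-4)³ = 2/(s-4)³. Then L{5·t²·e^(4t)} = 5·2/(s-4)³ = 10/(s-4)³

Final answer: 10/(s-4)³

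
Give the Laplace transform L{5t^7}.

L{5t^7} = 5 · L{t^7} = 5 · 5040/s^8 = 25200/s^8

Final answer: 25200/s^8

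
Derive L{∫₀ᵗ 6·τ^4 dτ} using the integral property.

L{∫₀ᵗ f(τ)dτ} = F(s)/s with f(t) = 6t^4. F(s) = 144/s^5, so L{∫₀ᵗ 6·τ^4 dτ} = (144/s^5)/s = 144/s^6. (Check: ∫₀ᵗ 6·τ^4 dτ = 6t^5/5.)

Final answer: 144/s^6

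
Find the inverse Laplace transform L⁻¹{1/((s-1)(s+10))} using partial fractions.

Decompose: A/(s-1) + B/(s+10). A = 1/11, B = -1/11. f(t) = (e^t - e^(-10t))/11

Final answer: (e^t - e^(-10t))/11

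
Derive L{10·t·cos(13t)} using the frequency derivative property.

L{cos(13t)} = s/(s² + 169). Derivative: d/ds[s/(s² + 169)] = [(s² + 169) - s·2s]/(s² + 169)² = (169 - s²)/(s² + 169)². So L{t·cos(13t)} = -F'(s) = (s² - 169)/(s² + 169)². Then L{10·t·cos(13t)} = 10·(s² - 169)/(s² + 169)²

Final answer: 10·(s² - 169)/(s² + 169)²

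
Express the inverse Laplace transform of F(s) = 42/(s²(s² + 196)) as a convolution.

42/(s²(s² + 196)) = (1/s²)·(42/(s² + 196)) = L{t}·L{3·sin(14t)}. So f(t) = t*(3·sin(14t)) = ∫₀ᵗ 3τ·sin(14(t-τ)) dτ

Final answer: ∫₀ᵗ 3τ·sin(14(t-τ)) dτ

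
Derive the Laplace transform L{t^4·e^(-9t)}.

L{t^n·e^(at)} = n!/(s-a)^(n+1), so L{t^4·e^(-9t)} = 24/(s+9)^5

Final answer: 24/(s+9)^5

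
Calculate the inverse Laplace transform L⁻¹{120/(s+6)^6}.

L⁻¹{n!/(s-a)^(n+1)} = t^n·e^(at), so L⁻¹{120/(s+6)^6} = t^5·e^(-6t)

Final answer: t^5·e^(-6t)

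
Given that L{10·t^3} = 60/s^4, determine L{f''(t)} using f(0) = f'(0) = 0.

L{f''(t)} = s²F(s) - sf(0) - f'(0) = s²·60/s^4 - 0 - 0 = 60/s^2

Final answer: 60/s^2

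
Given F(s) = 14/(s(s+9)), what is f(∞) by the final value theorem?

f(∞) = lim_{s→0} s·14/(s(s+9)) = lim_{s→0} 14/(s+9) = 14/9 = 14/9

Final answer: 14/9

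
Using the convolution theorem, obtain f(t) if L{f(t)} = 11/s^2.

11/s^2 = (11/s)·(1/s) = L{11}·L{1}. By convolution, f(t) = 11*1 = ∫₀ᵗ 11·1 dτ = 11·t

Final answer: 11·t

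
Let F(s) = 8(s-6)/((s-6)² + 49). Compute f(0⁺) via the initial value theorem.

f(0⁺) = lim_{s→∞} sF(s) = lim_{s→∞} 8s(s-6)/((s-6)² + 49) = 8

Final answer: 8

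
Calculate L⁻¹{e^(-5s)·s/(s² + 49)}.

L⁻¹{s/(s² + 49)} = cos(7t). By the time shift theorem, L⁻¹{e^(-as)F(s)} = u(t-a)f(t-a) with a=5, so L⁻¹{e^(-5s)·s/(s² + 49)} = u(t-5)·cos(7(t-5))

Final answer: u(t-5)·cos(7(t-5))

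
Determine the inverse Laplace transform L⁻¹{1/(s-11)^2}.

L⁻¹{n!/(s-a)^(n+1)} = t^n·e^(at), so L⁻¹{1/(s-11)^2} = t·e^(11t)

Final answer: t·e^(11t)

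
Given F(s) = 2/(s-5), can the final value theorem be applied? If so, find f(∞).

sF(s) = 2s/(s-5) has a pole at s = 5 in the right half-plane. Theorem does NOT apply (unstable system; f(t) = 2·e^(5t) grows without bound).

Final answer: Not applicable (unstable)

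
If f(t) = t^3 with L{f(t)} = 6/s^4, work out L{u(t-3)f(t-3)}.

Time shift theorem: L{u(t-a)f(t-a)} = e^(-as)F(s). Here a=3, F(s) = 6/s^4, so L{u(t-3)f(t-3)} = e^(-3s)·6/s^4

Final answer: e^(-3s)·6/s^4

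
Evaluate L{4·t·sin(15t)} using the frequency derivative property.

L{sin(15t)} = 15/(s² + 225). By L{t·f(t)} = -F'(s): -d/ds[15/(s² + 225)] = -(15)·(-2s)/(s² + 225)² = 30s/(s² + 225)². Then L{4·t·sin(15t)} = 4·30s/(s² + 225)² = 120s/(s² + 225)²

Final answer: 120s/(s² + 225)²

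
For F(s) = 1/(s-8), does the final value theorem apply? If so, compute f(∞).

sF(s) = s/(s-8) has a pole at s = 8 in the right half-plane. Theorem does NOT apply (unstable system; f(t) = e^(8t) grows without bound).

Final answer: Not applicable (unstable)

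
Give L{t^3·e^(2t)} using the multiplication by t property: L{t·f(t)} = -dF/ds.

Using L{t^n·e^(at)} = n!/(s-a)^(n+1), L{t^3·e^(2t)} = 6/(s-2)^4

Final answer: 6/(s-2)^4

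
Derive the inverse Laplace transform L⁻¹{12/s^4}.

L⁻¹{n!/s^(n+1)} = t^n with n=3. So L⁻¹{6/s^4} = t^3, and L⁻¹{12/s^4} = (12/6)·t^3 = 2·t^3

Final answer: 2·t^3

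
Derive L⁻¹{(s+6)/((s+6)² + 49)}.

Using frequency shift: L⁻¹{(s-a)/((s-a)² + b²)} = e^(at)cos(bt). Here a=-6, b=7

Final answer: e^(-6t)·cos(7t)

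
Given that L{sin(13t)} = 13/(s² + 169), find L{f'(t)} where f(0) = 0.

L{f'(t)} = s·F(s) - f(0) = s·13/(s² + 169) - 0 = 13s/(s² + 169)

Final answer: 13s/(s² + 169)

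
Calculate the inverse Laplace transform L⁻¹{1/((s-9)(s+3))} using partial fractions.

Decompose: A/(s-9) + B/(s+3). A = 1/12, B = -1/12. f(t) = (e^(9t) - e^(-3t))/12

Final answer: (e^(9t) - e^(-3t))/12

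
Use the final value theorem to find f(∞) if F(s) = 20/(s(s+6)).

f(∞) = lim_{s→0} s·20/(s(s+6)) = lim_{s→0} 20/(s+6) = 20/6 = 10/3

Final answer: 10/3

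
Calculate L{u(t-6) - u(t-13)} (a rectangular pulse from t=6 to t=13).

L{u(t-a)} = e^(-as)/s. L{u(t-6) - u(t-13)} = (e^(-6s) - e^(-13s))/s

Final answer: (e^(-6s) - e^(-13s))/s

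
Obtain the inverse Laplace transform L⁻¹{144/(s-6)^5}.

L⁻¹{n!/(s-a)^(n+1)} = t^n·e^(at) with n=4, a=6. So L⁻¹{24/(s-6)^5} = t^4·e^(6t), and L⁻¹{144/(s-6)^5} = (144/24)·t^4·e^(6t) = 6·t^4·e^(6t)

Final answer: 6·t^4·e^(6t)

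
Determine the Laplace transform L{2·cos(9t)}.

L{cos(ωt)} = s/(s² + ω²), so L{cos(9t)} = s/(s² + 81). Then L{2·cos(9t)} = 2·s/(s² + 81) = 2s/(s² + 81)

Final answer: 2s/(s² + 81)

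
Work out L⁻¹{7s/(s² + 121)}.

This is the form c·s/(s² + a²) with a = 11, c = 7. L⁻¹ = 7·cos(11t)

Final answer: 7·cos(11t)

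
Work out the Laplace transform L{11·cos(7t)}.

L{cos(ωt)} = s/(s² + ω²), so L{cos(7t)} = s/(s² + 49). Then L{11·cos(7t)} = 11·s/(s² + 49) = 11s/(s² + 49)

Final answer: 11s/(s² + 49)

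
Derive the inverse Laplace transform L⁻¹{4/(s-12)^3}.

L⁻¹{n!/(s-a)^(n+1)} = t^n·e^(at) with n=2, a=12. So L⁻¹{2/(s-12)^3} = t^2·e^(12t), and L⁻¹{4/(s-12)^3} = (4/2)·t^2·e^(12t) = 2·t^2·e^(12t)

Final answer: 2·t^2·e^(12t)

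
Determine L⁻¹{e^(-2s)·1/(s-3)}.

L⁻¹{1/(s-3)} = e^(3t). By the time shift theorem, L⁻¹{e^(-as)F(s)} = u(t-a)f(t-a) with a=2, so L⁻¹{e^(-2s)·1/(s-3)} = u(t-2)·e^(3(t-2))

Final answer: u(t-2)·e^(3(t-2))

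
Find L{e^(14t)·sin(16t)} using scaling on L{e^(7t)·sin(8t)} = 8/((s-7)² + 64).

Scaling with a=2: L{e^(14t)·sin(16t)} = (1/2) · 8/((s/2-7)² + 64). Simplifying: 16/((s-14)² + 256)

Final answer: 16/((s-14)² + 256)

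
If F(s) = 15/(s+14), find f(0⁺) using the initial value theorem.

f(0⁺) = lim_{s→∞} s·15/(s+14) = lim_{s→∞} 15s/(s+14) = 15

Final answer: 15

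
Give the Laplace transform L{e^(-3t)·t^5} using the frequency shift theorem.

L{e^(at)·t^n} = n!/(s-a)^(n+1), so L{e^(-3t)·t^5} = 120/(s+3)^6

Final answer: 120/(s+3)^6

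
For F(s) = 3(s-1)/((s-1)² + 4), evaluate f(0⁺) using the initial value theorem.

f(0⁺) = lim_{s→∞} sF(s) = lim_{s→∞} 3s(s-1)/((s-1)² + 4) = 3

Final answer: 3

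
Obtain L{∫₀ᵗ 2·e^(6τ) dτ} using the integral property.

L{∫₀ᵗ f(τ)dτ} = F(s)/s with F(s) = 2/(s-6), so L{∫₀ᵗ 2·e^(6τ) dτ} = 2/(s(s-6))

Final answer: 2/(s(s-6))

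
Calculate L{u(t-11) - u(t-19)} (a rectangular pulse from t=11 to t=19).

L{u(t-a)} = e^(-as)/s. L{u(t-11) - u(t-19)} = (e^(-11s) - e^(-19s))/s

Final answer: (e^(-11s) - e^(-19s))/s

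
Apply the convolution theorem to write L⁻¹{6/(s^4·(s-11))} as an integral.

6/(s^4·(s-11)) = (6/s^4)·(1/(s-11)) = L{t^3}·L{e^(11t)}. So f(t) = t^3*e^(11t) = ∫₀ᵗ τ^3·e^(11(t-τ)) dτ

Final answer: ∫₀ᵗ τ^3·e^(11(t-τ)) dτ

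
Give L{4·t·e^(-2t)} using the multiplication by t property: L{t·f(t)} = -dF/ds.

Using L{t^n·e^(at)} = n!/(s-a)^(n+1), L{t·e^(-2t)} = 1/(s+2)^2, so L{4·t·e^(-2t)} = 4·1/(s+2)^2 = 4/(s+2)^2

Final answer: 4/(s+2)^2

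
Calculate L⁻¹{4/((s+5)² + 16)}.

Form: b/((s-a)² + b²) → e^(at)sin(bt). With a=-5, b=4

Final answer: e^(-5t)·sin(4t)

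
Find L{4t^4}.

L{t^n} = n!/s^(n+1). So L{4t^4} = 4·4!/s^5 = 96/s^5

Final answer: 96/s^5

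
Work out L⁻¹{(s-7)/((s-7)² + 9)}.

Using frequency shift: L⁻¹{(s-a)/((s-a)² + b²)} = e^(at)cos(bt). Here a=7, b=3

Final answer: e^(7t)·cos(3t)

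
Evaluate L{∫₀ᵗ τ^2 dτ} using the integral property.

L{∫₀ᵗ f(τ)dτ} = F(s)/s with f(t) = t^2. F(s) = 2/s^3, so L{∫₀ᵗ τ^2 dτ} = (2/s^3)/s = 2/s^4. (Check: ∫₀ᵗ τ^2 dτ = t^3/3.)

Final answer: 2/s^4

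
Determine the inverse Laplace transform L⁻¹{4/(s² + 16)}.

L⁻¹{4/(s² + 16)} = sin(4t)

Final answer: sin(4t)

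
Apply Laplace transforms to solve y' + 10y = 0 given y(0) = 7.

L{y'} + 10L{y} = 0. sY - 7 + 10Y = 0. Y(s+10) = 7. Y = 7/(s+10)

Final answer: y(t) = 7e^(-10t)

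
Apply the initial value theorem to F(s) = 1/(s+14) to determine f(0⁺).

f(0⁺) = lim_{s→∞} s·1/(s+14) = lim_{s→∞} s/(s+14) = 1

Final answer: 1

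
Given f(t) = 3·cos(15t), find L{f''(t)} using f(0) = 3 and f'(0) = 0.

F(s) = 3s/(s² + 225). L{f''(t)} = s²F(s) - sf(0) - f'(0) = 3s³/(s² + 225) - 3s = (3s³ - 3s(s² + 225))/(s² + 225) = -675s/(s² + 225)

Final answer: -675s/(s² + 225)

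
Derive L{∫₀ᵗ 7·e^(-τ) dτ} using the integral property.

L{∫₀ᵗ f(τ)dτ} = F(s)/s with F(s) = 7/(s+1), so L{∫₀ᵗ 7·e^(-τ) dτ} = 7/(s(s+1))

Final answer: 7/(s(s+1))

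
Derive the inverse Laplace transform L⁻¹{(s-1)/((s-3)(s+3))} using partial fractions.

Using partial fractions, f(t) = (2e^(3t) + 4e^(-3t))/6

Final answer: (2e^(3t) + 4e^(-3t))/6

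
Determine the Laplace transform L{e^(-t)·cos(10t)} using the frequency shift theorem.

Frequency shift: L{e^(at)f(t)} = F(s-a). L{e^(-t)·cos(10t)} = (s+1)/((s+1)² + 100)

Final answer: (s+1)/((s+1)² + 100)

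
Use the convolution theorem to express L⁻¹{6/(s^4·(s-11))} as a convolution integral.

6/(s^4·(s-11)) = (6/s^4)·(1/(s-11)) = L{t^3}·L{e^(11t)}. So f(t) = t^3*e^(11t) = ∫₀ᵗ τ^3·e^(11(t-τ)) dτ

Final answer: ∫₀ᵗ τ^3·e^(11(t-τ)) dτ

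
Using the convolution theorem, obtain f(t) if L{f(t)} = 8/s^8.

8/s^8 = (8/s)·(1/s^7) = L{8}·L{t^6/720}. By convolution, f(t) = 8*t^6/720 = ∫₀ᵗ 8·τ^6/720 dτ = 8·t^7/5040

Final answer: 8·t^7/5040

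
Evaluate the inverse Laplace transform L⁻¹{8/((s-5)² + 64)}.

Using frequency shift, L⁻¹{8/((s-5)² + 64)} = e^(5t)·sin(8t)

Final answer: e^(5t)·sin(8t)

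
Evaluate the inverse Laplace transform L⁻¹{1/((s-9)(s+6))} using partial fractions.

Decompose: A/(s-9) + B/(s+6). A = 1/15, B = -1/15. f(t) = (e^(9t) - e^(-6t))/15

Final answer: (e^(9t) - e^(-6t))/15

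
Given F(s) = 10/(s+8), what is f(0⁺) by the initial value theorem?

f(0⁺) = lim_{s→∞} s·10/(s+8) = lim_{s→∞} 10s/(s+8) = 10

Final answer: 10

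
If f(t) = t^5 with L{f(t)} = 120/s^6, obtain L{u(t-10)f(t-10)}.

Time shift theorem: L{u(t-a)f(t-a)} = e^(-as)F(s). Here a=10, F(s) = 120/s^6, so L{u(t-10)f(t-10)} = e^(-10s)·120/s^6

Final answer: e^(-10s)·120/s^6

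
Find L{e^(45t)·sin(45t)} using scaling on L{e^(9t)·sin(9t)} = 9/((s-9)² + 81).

Scaling with a=5: L{e^(45t)·sin(45t)} = (1/5) · 9/((s/5-9)² + 81). Simplifying: 45/((s-45)² + 2025)

Final answer: 45/((s-45)² + 2025)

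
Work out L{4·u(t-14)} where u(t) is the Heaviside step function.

L{u(t-a)} = e^(-as)/s. Here a=14, so L{u(t-14)} = e^(-14s)/s, and L{4·u(t-14)} = 4·e^(-14s)/s

Final answer: 4·e^(-14s)/s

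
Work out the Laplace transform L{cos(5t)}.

L{cos(ωt)} = s/(s² + ω²), so L{cos(5t)} = s/(s² + 25)

Final answer: s/(s² + 25)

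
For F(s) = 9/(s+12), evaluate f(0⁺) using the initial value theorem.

f(0⁺) = lim_{s→∞} s·9/(s+12) = lim_{s→∞} 9s/(s+12) = 9

Final answer: 9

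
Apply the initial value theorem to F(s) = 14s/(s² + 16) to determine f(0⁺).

f(0⁺) = lim_{s→∞} s·14s/(s² + 16) = lim_{s→∞} 14s²/(s² + 16) = 14

Final answer: 14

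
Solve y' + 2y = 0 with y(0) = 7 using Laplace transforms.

L{y'} + 2L{y} = 0. sY - 7 + 2Y = 0. Y(s+2) = 7. Y = 7/(s+2)

Final answer: y(t) = 7e^(-2t)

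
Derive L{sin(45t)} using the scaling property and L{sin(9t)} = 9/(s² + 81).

Using L{f(at)} = (1/a)F(s/a) with a=5: L{sin(45t)} = (1/5) · 9/((s/5)² + 81) = (1/5) · 9·25/(s² + 2025) = 45/(s² + 2025)

Final answer: 45/(s² + 2025)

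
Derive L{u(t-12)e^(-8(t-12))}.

u(t-a)f(t-a) with f(t)=e^(-8t). L{e^(-8t)} = 1/(s+8). By time shift: e^(-12s)/(s+8)

Final answer: e^(-12s)/(s+8)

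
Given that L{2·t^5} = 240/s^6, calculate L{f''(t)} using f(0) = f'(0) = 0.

L{f''(t)} = s²F(s) - sf(0) - f'(0) = s²·240/s^6 - 0 - 0 = 240/s^4

Final answer: 240/s^4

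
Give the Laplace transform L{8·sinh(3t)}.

L{sinh(ωt)} = ω/(s² - ω²), so L{sinh(3t)} = 3/(s² - 9). Then L{8·sinh(3t)} = 8·3/(s² - 9) = 24/(s² - 9)

Final answer: 24/(s² - 9)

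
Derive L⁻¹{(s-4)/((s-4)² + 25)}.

Using frequency shift: L⁻¹{(s-a)/((s-a)² + b²)} = e^(at)cos(bt). Here a=4, b=5

Final answer: e^(4t)·cos(5t)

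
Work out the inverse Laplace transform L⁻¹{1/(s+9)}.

L⁻¹{1/(s-a)} = e^(at), so L⁻¹{1/(s+9)} = e^(-9t)

Final answer: e^(-9t)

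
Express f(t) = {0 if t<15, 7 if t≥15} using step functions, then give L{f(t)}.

f(t) = 7·u(t-15). L{u(t-15)} = e^(-15s)/s, so L{f(t)} = 7·e^(-15s)/s

Final answer: 7·e^(-15s)/s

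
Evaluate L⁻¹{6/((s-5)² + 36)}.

Form: b/((s-a)² + b²) → e^(at)sin(bt). With a=5, b=6

Final answer: e^(5t)·sin(6t)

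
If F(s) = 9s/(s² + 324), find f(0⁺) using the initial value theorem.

f(0⁺) = lim_{s→∞} s·9s/(s² + 324) = lim_{s→∞} 9s²/(s² + 324) = 9

Final answer: 9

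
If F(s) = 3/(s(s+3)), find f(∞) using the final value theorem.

f(∞) = lim_{s→0} s·3/(s(s+3)) = lim_{s→0} 3/(s+3) = 3/3 = 1

Final answer: 1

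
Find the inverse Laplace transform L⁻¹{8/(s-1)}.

L⁻¹{1/(s-a)} = e^(at), so L⁻¹{1/(s-1)} = e^t, and L⁻¹{8/(s-1)} = 8·e^t

Final answer: 8·e^t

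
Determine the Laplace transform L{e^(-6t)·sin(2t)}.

L{e^(at)·sin(ωt)} = ω/((s-a)² + ω²), so L{e^(-6t)·sin(2t)} = 2/((s+6)² + 4)

Final answer: 2/((s+6)² + 4)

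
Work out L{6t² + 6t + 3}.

L{6t² + 6t + 3} = 6·2/s³ + 6/s² + 3/s = 12/s³ + 6/s² + 3/s

Final answer: 12/s³ + 6/s² + 3/s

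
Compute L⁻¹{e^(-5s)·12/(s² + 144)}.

L⁻¹{12/(s² + 144)} = sin(12t). By the time shift theorem, L⁻¹{e^(-as)F(s)} = u(t-a)f(t-a) with a=5, so L⁻¹{e^(-5s)·12/(s² + 144)} = u(t-5)·sin(12(t-5))

Final answer: u(t-5)·sin(12(t-5))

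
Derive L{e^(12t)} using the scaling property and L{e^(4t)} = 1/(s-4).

Using L{f(at)} = (1/a)F(s/a) with a=3 and f(t) = e^(4t): L{e^(12t)} = (1/3) · 1/((s/3)-4) = (1/3) · 3/(s-12) = 1/(s-12)

Final answer: 1/(s-12)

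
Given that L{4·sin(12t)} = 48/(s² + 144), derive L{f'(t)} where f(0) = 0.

L{f'(t)} = s·F(s) - f(0) = s·48/(s² + 144) - 0 = 48s/(s² + 144)

Final answer: 48s/(s² + 144)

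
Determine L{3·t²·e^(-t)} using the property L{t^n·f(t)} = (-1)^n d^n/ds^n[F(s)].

L{e^(-t)} = 1/(s+1). d/ds[1/(s+1)] = -1/(s+1)². d²/ds²[1/(s+1)] = 2/(s+1)³. So L{t²·e^(-t)} = (-1)² · 2/(s+1)³ = 2/(s+1)³. Then L{3·t²·e^(-t)} = 3·2/(s+1)³ = 6/(s+1)³

Final answer: 6/(s+1)³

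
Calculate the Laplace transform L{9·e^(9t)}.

L{e^(at)} = 1/(s-a), so L{e^(9t)} = 1/(s-9). Then L{9·e^(9t)} = 9/(s-9)

Final answer: 9/(s-9)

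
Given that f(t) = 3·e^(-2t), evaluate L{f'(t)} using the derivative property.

f(0) = 3, F(s) = 3/(s+2). L{f'(t)} = s·F(s) - f(0) = 3s/(s+2) - 3 = (3s - 3(s+2))/(s+2) = -6/(s+2)

Final answer: -6/(s+2)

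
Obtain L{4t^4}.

L{t^n} = n!/s^(n+1). So L{4t^4} = 4·4!/s^5 = 96/s^5

Final answer: 96/s^5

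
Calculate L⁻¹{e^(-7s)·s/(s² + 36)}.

L⁻¹{s/(s² + 36)} = cos(6t). By the time shift theorem, L⁻¹{e^(-as)F(s)} = u(t-a)f(t-a) with a=7, so L⁻¹{e^(-7s)·s/(s² + 36)} = u(t-7)·cos(6(t-7))

Final answer: u(t-7)·cos(6(t-7))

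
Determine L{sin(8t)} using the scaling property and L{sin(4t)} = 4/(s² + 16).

Using L{f(at)} = (1/a)F(s/a) with a=2: L{sin(8t)} = (1/2) · 4/((s/2)² + 16) = (1/2) · 4·4/(s² + 64) = 8/(s² + 64)

Final answer: 8/(s² + 64)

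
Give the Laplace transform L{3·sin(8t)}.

L{sin(ωt)} = ω/(s² + ω²), so L{sin(8t)} = 8/(s² + 64). Then L{3·sin(8t)} = 3·8/(s² + 64) = 24/(s² + 64)

Final answer: 24/(s² + 64)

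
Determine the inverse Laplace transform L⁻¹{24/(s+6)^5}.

L⁻¹{n!/(s-a)^(n+1)} = t^n·e^(at), so L⁻¹{24/(s+6)^5} = t^4·e^(-6t)

Final answer: t^4·e^(-6t)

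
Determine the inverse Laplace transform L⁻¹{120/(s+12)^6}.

L⁻¹{n!/(s-a)^(n+1)} = t^n·e^(at), so L⁻¹{120/(s+12)^6} = t^5·e^(-12t)

Final answer: t^5·e^(-12t)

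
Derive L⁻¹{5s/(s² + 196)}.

This is the form c·s/(s² + a²) with a = 14, c = 5. L⁻¹ = 5·cos(14t)

Final answer: 5·cos(14t)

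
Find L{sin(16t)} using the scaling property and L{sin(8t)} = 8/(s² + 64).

Using L{f(at)} = (1/a)F(s/a) with a=2: L{sin(16t)} = (1/2) · 8/((s/2)² + 64) = (1/2) · 8·4/(s² + 256) = 16/(s² + 256)

Final answer: 16/(s² + 256)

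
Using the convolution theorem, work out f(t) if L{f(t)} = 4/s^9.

4/s^9 = (4/s)·(1/s^8) = L{4}·L{t^7/5040}. By convolution, f(t) = 4*t^7/5040 = ∫₀ᵗ 4·τ^7/5040 dτ = 4·t^8/40320

Final answer: 4·t^8/40320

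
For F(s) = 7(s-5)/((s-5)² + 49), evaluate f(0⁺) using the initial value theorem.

f(0⁺) = lim_{s→∞} sF(s) = lim_{s→∞} 7s(s-5)/((s-5)² + 49) = 7

Final answer: 7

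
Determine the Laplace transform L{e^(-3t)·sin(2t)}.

L{e^(at)·sin(ωt)} = ω/((s-a)² + ω²), so L{e^(-3t)·sin(2t)} = 2/((s+3)² + 4)

Final answer: 2/((s+3)² + 4)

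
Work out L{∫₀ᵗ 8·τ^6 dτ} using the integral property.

L{∫₀ᵗ f(τ)dτ} = F(s)/s with f(t) = 8t^6. F(s) = 5760/s^7, so L{∫₀ᵗ 8·τ^6 dτ} = (5760/s^7)/s = 5760/s^8. (Check: ∫₀ᵗ 8·τ^6 dτ = 8t^7/7.)

Final answer: 5760/s^8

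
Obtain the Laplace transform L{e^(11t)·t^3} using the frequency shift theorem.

L{e^(at)·t^n} = n!/(s-a)^(n+1), so L{e^(11t)·t^3} = 6/(s-11)^4

Final answer: 6/(s-11)^4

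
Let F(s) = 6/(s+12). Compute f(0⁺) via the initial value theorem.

f(0⁺) = lim_{s→∞} s·6/(s+12) = lim_{s→∞} 6s/(s+12) = 6

Final answer: 6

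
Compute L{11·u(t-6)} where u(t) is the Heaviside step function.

L{u(t-a)} = e^(-as)/s. Here a=6, so L{u(t-6)} = e^(-6s)/s, and L{11·u(t-6)} = 11·e^(-6s)/s

Final answer: 11·e^(-6s)/s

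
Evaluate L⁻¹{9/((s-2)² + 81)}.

Form: b/((s-a)² + b²) → e^(at)sin(bt). With a=2, b=9

Final answer: e^(2t)·sin(9t)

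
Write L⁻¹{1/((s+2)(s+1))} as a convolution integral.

1/((s+2)(s+1)) = (1/(s+2))·(1/(s+1)) = L{e^(-2t)}·L{e^(-t)}. So f(t) = e^(-2t)*e^(-t) = ∫₀ᵗ e^(-2τ)·e^(-(t-τ)) dτ

Final answer: ∫₀ᵗ e^(-2τ)·e^(-(t-τ)) dτ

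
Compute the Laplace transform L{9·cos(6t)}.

L{cos(ωt)} = s/(s² + ω²), so L{cos(6t)} = s/(s² + 36). Then L{9·cos(6t)} = 9·s/(s² + 36) = 9s/(s² + 36)

Final answer: 9s/(s² + 36)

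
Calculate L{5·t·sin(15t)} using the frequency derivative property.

L{sin(15t)} = 15/(s² + 225). By L{t·f(t)} = -F'(s): -d/ds[15/(s² + 225)] = -(15)·(-2s)/(s² + 225)² = 30s/(s² + 225)². Then L{5·t·sin(15t)} = 5·30s/(s² + 225)² = 150s/(s² + 225)²

Final answer: 150s/(s² + 225)²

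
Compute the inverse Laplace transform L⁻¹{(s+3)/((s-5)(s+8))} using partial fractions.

Using partial fractions, f(t) = (8e^(5t) + 5e^(-8t))/13

Final answer: (8e^(5t) + 5e^(-8t))/13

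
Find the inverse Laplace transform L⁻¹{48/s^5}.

L⁻¹{n!/s^(n+1)} = t^n with n=4. So L⁻¹{24/s^5} = t^4, and L⁻¹{48/s^5} = (48/24)·t^4 = 2·t^4

Final answer: 2·t^4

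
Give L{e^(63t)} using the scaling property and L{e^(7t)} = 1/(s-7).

Using L{f(at)} = (1/a)F(s/a) with a=9 and f(t) = e^(7t): L{e^(63t)} = (1/9) · 1/((s/9)-7) = (1/9) · 9/(s-63) = 1/(s-63)

Final answer: 1/(s-63)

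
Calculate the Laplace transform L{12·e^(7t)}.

L{e^(at)} = 1/(s-a), so L{e^(7t)} = 1/(s-7). Then L{12·e^(7t)} = 12/(s-7)

Final answer: 12/(s-7)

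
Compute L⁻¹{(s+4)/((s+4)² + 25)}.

Using frequency shift: L⁻¹{(s-a)/((s-a)² + b²)} = e^(at)cos(bt). Here a=-4, b=5

Final answer: e^(-4t)·cos(5t)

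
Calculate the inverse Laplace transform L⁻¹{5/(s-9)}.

L⁻¹{1/(s-a)} = e^(at), so L⁻¹{1/(s-9)} = e^(9t), and L⁻¹{5/(s-9)} = 5·e^(9t)

Final answer: 5·e^(9t)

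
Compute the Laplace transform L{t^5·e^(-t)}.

L{t^n·e^(at)} = n!/(s-a)^(n+1), so L{t^5·e^(-t)} = 120/(s+1)^6

Final answer: 120/(s+1)^6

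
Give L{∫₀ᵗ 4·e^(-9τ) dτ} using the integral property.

L{∫₀ᵗ f(τ)dτ} = F(s)/s with F(s) = 4/(s+9), so L{∫₀ᵗ 4·e^(-9τ) dτ} = 4/(s(s+9))

Final answer: 4/(s(s+9))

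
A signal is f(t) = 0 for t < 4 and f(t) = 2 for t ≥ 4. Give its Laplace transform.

f(t) = 2·u(t-4). L{u(t-4)} = e^(-4s)/s, so L{f(t)} = 2·e^(-4s)/s

Final answer: 2·e^(-4s)/s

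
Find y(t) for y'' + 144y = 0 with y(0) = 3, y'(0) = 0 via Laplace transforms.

L{y''} + 144L{y} = 0. s²Y - 3s - 0 + 144Y = 0. Y(s² + 144) = 3s. Y = (3s)/(s² + 144). Inverting: y(t) = 3cos(12t)

Final answer: y(t) = 3cos(12t)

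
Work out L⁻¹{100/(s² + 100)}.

This is the form c·a/(s² + a²) with a = 10, c = 10. L⁻¹ = 10·sin(10t)

Final answer: 10·sin(10t)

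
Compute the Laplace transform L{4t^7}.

L{4t^7} = 4 · L{t^7} = 4 · 5040/s^8 = 20160/s^8

Final answer: 20160/s^8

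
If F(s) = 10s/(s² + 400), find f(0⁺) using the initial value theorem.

f(0⁺) = lim_{s→∞} s·10s/(s² + 400) = lim_{s→∞} 10s²/(s² + 400) = 10

Final answer: 10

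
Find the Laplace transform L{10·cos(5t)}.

L{cos(ωt)} = s/(s² + ω²), so L{cos(5t)} = s/(s² + 25). Then L{10·cos(5t)} = 10·s/(s² + 25) = 10s/(s² + 25)

Final answer: 10s/(s² + 25)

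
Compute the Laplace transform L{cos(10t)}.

L{cos(ωt)} = s/(s² + ω²), so L{cos(10t)} = s/(s² + 100)

Final answer: s/(s² + 100)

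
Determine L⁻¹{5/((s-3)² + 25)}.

Form: b/((s-a)² + b²) → e^(at)sin(bt). With a=3, b=5

Final answer: e^(3t)·sin(5t)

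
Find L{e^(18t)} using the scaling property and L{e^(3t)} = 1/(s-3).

Using L{f(at)} = (1/a)F(s/a) with a=6 and f(t) = e^(3t): L{e^(18t)} = (1/6) · 1/((s/6)-3) = (1/6) · 6/(s-18) = 1/(s-18)

Final answer: 1/(s-18)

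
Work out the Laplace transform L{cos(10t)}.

L{cos(ωt)} = s/(s² + ω²), so L{cos(10t)} = s/(s² + 100)

Final answer: s/(s² + 100)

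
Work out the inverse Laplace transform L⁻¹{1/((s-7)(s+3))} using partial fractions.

Decompose: A/(s-7) + B/(s+3). A = 1/10, B = -1/10. f(t) = (e^(7t) - e^(-3t))/10

Final answer: (e^(7t) - e^(-3t))/10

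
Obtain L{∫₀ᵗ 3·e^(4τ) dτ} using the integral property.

L{∫₀ᵗ f(τ)dτ} = F(s)/s with F(s) = 3/(s-4), so L{∫₀ᵗ 3·e^(4τ) dτ} = 3/(s(s-4))

Final answer: 3/(s(s-4))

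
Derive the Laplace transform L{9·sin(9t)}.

L{sin(ωt)} = ω/(s² + ω²), so L{sin(9t)} = 9/(s² + 81). Then L{9·sin(9t)} = 9·9/(s² + 81) = 81/(s² + 81)

Final answer: 81/(s² + 81)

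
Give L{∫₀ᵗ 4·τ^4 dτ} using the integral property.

L{∫₀ᵗ f(τ)dτ} = F(s)/s with f(t) = 4t^4. F(s) = 96/s^5, so L{∫₀ᵗ 4·τ^4 dτ} = (96/s^5)/s = 96/s^6. (Check: ∫₀ᵗ 4·τ^4 dτ = 4t^5/5.)

Final answer: 96/s^6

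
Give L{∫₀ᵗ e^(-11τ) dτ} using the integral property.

L{∫₀ᵗ f(τ)dτ} = F(s)/s with F(s) = 1/(s+11), so L{∫₀ᵗ e^(-11τ) dτ} = 1/(s(s+11))

Final answer: 1/(s(s+11))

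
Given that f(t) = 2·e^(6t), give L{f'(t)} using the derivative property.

f(0) = 2, F(s) = 2/(s-6). L{f'(t)} = s·F(s) - f(0) = 2s/(s-6) - 2 = (2s - 2(s-6))/(s-6) = 12/(s-6)

Final answer: 12/(s-6)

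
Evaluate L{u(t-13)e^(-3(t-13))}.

u(t-a)f(t-a) with f(t)=e^(-3t). L{e^(-3t)} = 1/(s+3). By time shift: e^(-13s)/(s+3)

Final answer: e^(-13s)/(s+3)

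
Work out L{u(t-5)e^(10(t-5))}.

u(t-a)f(t-a) with f(t)=e^(10t). L{e^(10t)} = 1/(s-10). By time shift: e^(-5s)/(s-10)

Final answer: e^(-5s)/(s-10)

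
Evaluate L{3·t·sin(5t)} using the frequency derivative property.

L{sin(5t)} = 5/(s² + 25). By L{t·f(t)} = -F'(s): -d/ds[5/(s² + 25)] = -(5)·(-2s)/(s² + 25)² = 10s/(s² + 25)². Then L{3·t·sin(5t)} = 3·10s/(s² + 25)² = 30s/(s² + 25)²

Final answer: 30s/(s² + 25)²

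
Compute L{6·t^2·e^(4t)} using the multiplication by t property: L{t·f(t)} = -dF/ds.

Using L{t^n·e^(at)} = n!/(s-a)^(n+1), L{t^2·e^(4t)} = 2/(s-4)^3, so L{6·t^2·e^(4t)} = 6·2/(s-4)^3 = 12/(s-4)^3

Final answer: 12/(s-4)^3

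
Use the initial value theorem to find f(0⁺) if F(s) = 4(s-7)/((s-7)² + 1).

f(0⁺) = lim_{s→∞} sF(s) = lim_{s→∞} 4s(s-7)/((s-7)² + 1) = 4

Final answer: 4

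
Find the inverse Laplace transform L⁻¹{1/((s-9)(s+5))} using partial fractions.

Decompose: A/(s-9) + B/(s+5). A = 1/14, B = -1/14. f(t) = (e^(9t) - e^(-5t))/14

Final answer: (e^(9t) - e^(-5t))/14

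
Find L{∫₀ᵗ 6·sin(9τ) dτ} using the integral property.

L{∫₀ᵗ f(τ)dτ} = F(s)/s with F(s) = 54/(s² + 81), so the result is (54/(s² + 81))/s = 54/(s(s² + 81))

Final answer: 54/(s(s² + 81))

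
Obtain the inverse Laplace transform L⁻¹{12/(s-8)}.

L⁻¹{1/(s-a)} = e^(at), so L⁻¹{1/(s-8)} = e^(8t), and L⁻¹{12/(s-8)} = 12·e^(8t)

Final answer: 12·e^(8t)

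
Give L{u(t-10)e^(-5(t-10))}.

u(t-a)f(t-a) with f(t)=e^(-5t). L{e^(-5t)} = 1/(s+5). By time shift: e^(-10s)/(s+5)

Final answer: e^(-10s)/(s+5)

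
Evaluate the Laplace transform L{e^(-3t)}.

L{e^(at)} = 1/(s-a), so L{e^(-3t)} = 1/(s+3)

Final answer: 1/(s+3)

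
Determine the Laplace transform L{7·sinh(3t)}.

L{sinh(ωt)} = ω/(s² - ω²), so L{sinh(3t)} = 3/(s² - 9). Then L{7·sinh(3t)} = 7·3/(s² - 9) = 21/(s² - 9)

Final answer: 21/(s² - 9)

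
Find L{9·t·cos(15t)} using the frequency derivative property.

L{cos(15t)} = s/(s² + 225). Derivative: d/ds[s/(s² + 225)] = [(s² + 225) - s·2s]/(s² + 225)² = (225 - s²)/(s² + 225)². So L{t·cos(15t)} = -F'(s) = (s² - 225)/(s² + 225)². Then L{9·t·cos(15t)} = 9·(s² - 225)/(s² + 225)²

Final answer: 9·(s² - 225)/(s² + 225)²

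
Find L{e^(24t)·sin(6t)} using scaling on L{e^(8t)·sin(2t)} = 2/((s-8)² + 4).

Scaling with a=3: L{e^(24t)·sin(6t)} = (1/3) · 2/((s/3-8)² + 4). Simplifying: 6/((s-24)² + 36)

Final answer: 6/((s-24)² + 36)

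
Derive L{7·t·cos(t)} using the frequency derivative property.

L{cos(t)} = s/(s² + 1). Derivative: d/ds[s/(s² + 1)] = [(s² + 1) - s·2s]/(s² + 1)² = (1 - s²)/(s² + 1)². So L{t·cos(t)} = -F'(s) = (s² - 1)/(s² + 1)². Then L{7·t·cos(t)} = 7·(s² - 1)/(s² + 1)²

Final answer: 7·(s² - 1)/(s² + 1)²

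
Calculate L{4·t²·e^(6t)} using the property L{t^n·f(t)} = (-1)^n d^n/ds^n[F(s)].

L{e^(6t)} = 1/(s-6). d/ds[1/(s-6)] = -1/(s-6)². d²/ds²[1/(s-6)] = 2/(s-6)³. So L{t²·e^(6t)} = (-1)² · 2/(s-6)³ = 2/(s-6)³. Then L{4·t²·e^(6t)} = 4·2/(s-6)³ = 8/(s-6)³

Final answer: 8/(s-6)³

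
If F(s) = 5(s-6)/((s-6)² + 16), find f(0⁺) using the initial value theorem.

f(0⁺) = lim_{s→∞} sF(s) = lim_{s→∞} 5s(s-6)/((s-6)² + 16) = 5

Final answer: 5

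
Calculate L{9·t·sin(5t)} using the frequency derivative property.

L{sin(5t)} = 5/(s² + 25). By L{t·f(t)} = -F'(s): -d/ds[5/(s² + 25)] = -(5)·(-2s)/(s² + 25)² = 10s/(s² + 25)². Then L{9·t·sin(5t)} = 9·10s/(s² + 25)² = 90s/(s² + 25)²

Final answer: 90s/(s² + 25)²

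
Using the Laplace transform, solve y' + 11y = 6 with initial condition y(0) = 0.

sY + 11Y = 6/s. Y = 6/(s(s+11)). Partial fractions: Y = 6/11/s - 6/11/(s+11)

Final answer: y(t) = 6/11(1 - e^(-11t))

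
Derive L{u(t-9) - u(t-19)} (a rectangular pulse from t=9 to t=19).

L{u(t-a)} = e^(-as)/s. L{u(t-9) - u(t-19)} = (e^(-9s) - e^(-19s))/s

Final answer: (e^(-9s) - e^(-19s))/s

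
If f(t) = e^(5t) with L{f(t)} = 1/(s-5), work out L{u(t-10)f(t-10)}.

Time shift theorem: L{u(t-a)f(t-a)} = e^(-as)F(s). Here a=10, F(s) = 1/(s-5), so L{u(t-10)f(t-10)} = e^(-10s)·1/(s-5)

Final answer: e^(-10s)·1/(s-5)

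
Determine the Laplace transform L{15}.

L{15} = 15 · L{1} = 15/s

Final answer: 15/s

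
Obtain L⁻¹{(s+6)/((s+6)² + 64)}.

Using frequency shift: L⁻¹{(s-a)/((s-a)² + b²)} = e^(at)cos(bt). Here a=-6, b=8

Final answer: e^(-6t)·cos(8t)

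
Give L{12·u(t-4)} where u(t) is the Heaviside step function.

L{u(t-a)} = e^(-as)/s. Here a=4, so L{u(t-4)} = e^(-4s)/s, and L{12·u(t-4)} = 12·e^(-4s)/s

Final answer: 12·e^(-4s)/s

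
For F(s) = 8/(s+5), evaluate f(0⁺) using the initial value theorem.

f(0⁺) = lim_{s→∞} s·8/(s+5) = lim_{s→∞} 8s/(s+5) = 8

Final answer: 8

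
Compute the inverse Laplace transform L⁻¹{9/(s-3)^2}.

L⁻¹{n!/(s-a)^(n+1)} = t^n·e^(at) with n=1, a=3. So L⁻¹{1/(s-3)^2} = t·e^(3t), and L⁻¹{9/(s-3)^2} = (9/1)·t·e^(3t) = 9·t·e^(3t)

Final answer: 9·t·e^(3t)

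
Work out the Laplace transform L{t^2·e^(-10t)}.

L{t^n·e^(at)} = n!/(s-a)^(n+1), so L{t^2·e^(-10t)} = 2/(s+10)^3

Final answer: 2/(s+10)^3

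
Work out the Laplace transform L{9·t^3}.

L{t^n} = n!/s^(n+1), so L{t^3} = 6/s^4. Then L{9·t^3} = 9·6/s^4 = 54/s^4

Final answer: 54/s^4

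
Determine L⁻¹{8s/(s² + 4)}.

This is the form c·s/(s² + a²) with a = 2, c = 8. L⁻¹ = 8·cos(2t)

Final answer: 8·cos(2t)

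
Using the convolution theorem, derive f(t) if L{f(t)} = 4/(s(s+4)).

4/(s(s+4)) = (4/s)·(1/(s+4)) = L{4}·L{e^(-4t)}. By convolution, f(t) = 4*e^(-4t) = ∫₀ᵗ 4·e^(-4τ) dτ = 4·(1 - e^(-4t))/4

Final answer: 4·(1 - e^(-4t))/4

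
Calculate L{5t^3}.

L{t^n} = n!/s^(n+1). So L{5t^3} = 5·3!/s^4 = 30/s^4

Final answer: 30/s^4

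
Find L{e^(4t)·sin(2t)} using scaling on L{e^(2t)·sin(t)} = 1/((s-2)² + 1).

Scaling with a=2: L{e^(4t)·sin(2t)} = (1/2) · 1/((s/2-2)² + 1). Simplifying: 2/((s-4)² + 4)

Final answer: 2/((s-4)² + 4)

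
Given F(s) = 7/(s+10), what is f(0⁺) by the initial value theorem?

f(0⁺) = lim_{s→∞} s·7/(s+10) = lim_{s→∞} 7s/(s+10) = 7

Final answer: 7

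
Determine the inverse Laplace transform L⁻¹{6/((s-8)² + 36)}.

Using frequency shift, L⁻¹{6/((s-8)² + 36)} = e^(8t)·sin(6t)

Final answer: e^(8t)·sin(6t)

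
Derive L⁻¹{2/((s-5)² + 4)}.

Form: b/((s-a)² + b²) → e^(at)sin(bt). With a=5, b=2

Final answer: e^(5t)·sin(2t)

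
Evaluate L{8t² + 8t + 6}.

L{8t² + 8t + 6} = 8·2/s³ + 8/s² + 6/s = 16/s³ + 8/s² + 6/s

Final answer: 16/s³ + 8/s² + 6/s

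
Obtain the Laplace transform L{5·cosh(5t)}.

L{cosh(ωt)} = s/(s² - ω²), so L{cosh(5t)} = s/(s² - 25). Then L{5·cosh(5t)} = 5·s/(s² - 25) = 5s/(s² - 25)

Final answer: 5s/(s² - 25)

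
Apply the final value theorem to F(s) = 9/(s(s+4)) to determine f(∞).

f(∞) = lim_{s→0} s·9/(s(s+4)) = lim_{s→0} 9/(s+4) = 9/4 = 9/4

Final answer: 9/4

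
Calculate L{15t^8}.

L{t^n} = n!/s^(n+1). So L{15t^8} = 15·8!/s^9 = 604800/s^9

Final answer: 604800/s^9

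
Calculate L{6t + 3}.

L{6t + 3} = 6·L{t} + 3·L{1} = 6/s² + 3/s

Final answer: 6/s² + 3/s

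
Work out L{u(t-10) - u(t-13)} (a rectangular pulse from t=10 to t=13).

L{u(t-a)} = e^(-as)/s. L{u(t-10) - u(t-13)} = (e^(-10s) - e^(-13s))/s

Final answer: (e^(-10s) - e^(-13s))/s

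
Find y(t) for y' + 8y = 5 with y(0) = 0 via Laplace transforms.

sY + 8Y = 5/s. Y = 5/(s(s+8)). Partial fractions: Y = 5/8/s - 5/8/(s+8)

Final answer: y(t) = 5/8(1 - e^(-8t))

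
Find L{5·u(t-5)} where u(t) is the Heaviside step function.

L{u(t-a)} = e^(-as)/s. Here a=5, so L{u(t-5)} = e^(-5s)/s, and L{5·u(t-5)} = 5·e^(-5s)/s

Final answer: 5·e^(-5s)/s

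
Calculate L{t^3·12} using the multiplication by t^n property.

L{12} = 12/s. d^1/ds^1[1/s] = -1/s². d^2/ds^2[1/s] = 2/s^3. d^3/ds^3[1/s] = -6/s^4. So L{t^3} = (-1)^{3}·-6/s^4 = 6/s^4. Then L{t^3·12} = 12·6/s^4 = 72/s^4

Final answer: 72/s^4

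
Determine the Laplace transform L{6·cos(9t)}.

L{cos(ωt)} = s/(s² + ω²), so L{cos(9t)} = s/(s² + 81). Then L{6·cos(9t)} = 6·s/(s² + 81) = 6s/(s² + 81)

Final answer: 6s/(s² + 81)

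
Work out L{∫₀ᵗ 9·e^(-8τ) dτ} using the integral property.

L{∫₀ᵗ f(τ)dτ} = F(s)/s with F(s) = 9/(s+8), so L{∫₀ᵗ 9·e^(-8τ) dτ} = 9/(s(s+8))

Final answer: 9/(s(s+8))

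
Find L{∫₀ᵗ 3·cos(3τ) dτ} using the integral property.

L{∫₀ᵗ f(τ)dτ} = F(s)/s with F(s) = 3s/(s² + 9), so the result is (3s/(s² + 9))/s = 3/(s² + 9)

Final answer: 3/(s² + 9)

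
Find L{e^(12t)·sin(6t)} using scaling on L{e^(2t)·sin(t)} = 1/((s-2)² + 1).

Scaling with a=6: L{e^(12t)·sin(6t)} = (1/6) · 1/((s/6-2)² + 1). Simplifying: 6/((s-12)² + 36)

Final answer: 6/((s-12)² + 36)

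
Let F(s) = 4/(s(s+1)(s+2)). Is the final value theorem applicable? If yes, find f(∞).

Poles of sF(s) = 4/((s+1)(s+2)) are at s = -1 and s = -2, both in the left half-plane. Theorem applies. f(∞) = lim_{s→0} sF(s) = 4/(1·2) = 2

Final answer: 2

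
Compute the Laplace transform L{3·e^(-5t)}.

L{e^(at)} = 1/(s-a), so L{e^(-5t)} = 1/(s+5). Then L{3·e^(-5t)} = 3/(s+5)

Final answer: 3/(s+5)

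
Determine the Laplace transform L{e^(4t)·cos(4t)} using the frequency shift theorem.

Frequency shift: L{e^(at)f(t)} = F(s-a). L{e^(4t)·cos(4t)} = (s-4)/((s-4)² + 16)

Final answer: (s-4)/((s-4)² + 16)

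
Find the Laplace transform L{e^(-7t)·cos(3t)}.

L{e^(at)·cos(ωt)} = (s-a)/((s-a)² + ω²), so L{e^(-7t)·cos(3t)} = (s+7)/((s+7)² + 9)

Final answer: (s+7)/((s+7)² + 9)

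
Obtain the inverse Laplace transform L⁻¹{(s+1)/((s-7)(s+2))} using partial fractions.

Using partial fractions, f(t) = (8e^(7t) + e^(-2t))/9

Final answer: (8e^(7t) + e^(-2t))/9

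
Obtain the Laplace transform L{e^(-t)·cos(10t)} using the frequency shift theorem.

Frequency shift: L{e^(at)f(t)} = F(s-a). L{e^(-t)·cos(10t)} = (s+1)/((s+1)² + 100)

Final answer: (s+1)/((s+1)² + 100)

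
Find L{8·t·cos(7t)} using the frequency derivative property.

L{cos(7t)} = s/(s² + 49). Derivative: d/ds[s/(s² + 49)] = [(s² + 49) - s·2s]/(s² + 49)² = (49 - s²)/(s² + 49)². So L{t·cos(7t)} = -F'(s) = (s² - 49)/(s² + 49)². Then L{8·t·cos(7t)} = 8·(s² - 49)/(s² + 49)²

Final answer: 8·(s² - 49)/(s² + 49)²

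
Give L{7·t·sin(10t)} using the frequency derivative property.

L{sin(10t)} = 10/(s² + 100). By L{t·f(t)} = -F'(s): -d/ds[10/(s² + 100)] = -(10)·(-2s)/(s² + 100)² = 20s/(s² + 100)². Then L{7·t·sin(10t)} = 7·20s/(s² + 100)² = 140s/(s² + 100)²

Final answer: 140s/(s² + 100)²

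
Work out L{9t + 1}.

L{9t + 1} = 9·L{t} + L{1} = 9/s² + 1/s

Final answer: 9/s² + 1/s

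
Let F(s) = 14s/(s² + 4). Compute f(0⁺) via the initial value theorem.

f(0⁺) = lim_{s→∞} s·14s/(s² + 4) = lim_{s→∞} 14s²/(s² + 4) = 14

Final answer: 14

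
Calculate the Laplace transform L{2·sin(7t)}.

L{sin(ωt)} = ω/(s² + ω²), so L{sin(7t)} = 7/(s² + 49). Then L{2·sin(7t)} = 2·7/(s² + 49) = 14/(s² + 49)

Final answer: 14/(s² + 49)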